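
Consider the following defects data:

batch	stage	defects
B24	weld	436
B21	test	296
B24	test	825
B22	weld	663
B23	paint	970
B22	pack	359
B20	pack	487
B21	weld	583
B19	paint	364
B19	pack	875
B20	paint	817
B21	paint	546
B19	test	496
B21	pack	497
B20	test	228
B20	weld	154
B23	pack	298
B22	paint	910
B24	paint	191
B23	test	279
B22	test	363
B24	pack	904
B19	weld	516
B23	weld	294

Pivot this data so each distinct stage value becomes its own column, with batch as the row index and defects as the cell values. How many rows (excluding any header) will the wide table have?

6 distinct batch values → 6 rows.

6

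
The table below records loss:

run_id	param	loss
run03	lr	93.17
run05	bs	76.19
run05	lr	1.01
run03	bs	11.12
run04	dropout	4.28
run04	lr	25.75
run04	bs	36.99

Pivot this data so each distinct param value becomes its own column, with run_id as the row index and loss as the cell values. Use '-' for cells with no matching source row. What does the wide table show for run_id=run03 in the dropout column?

No long-format row has run_id=run03 and param=dropout, so the cell is -.

-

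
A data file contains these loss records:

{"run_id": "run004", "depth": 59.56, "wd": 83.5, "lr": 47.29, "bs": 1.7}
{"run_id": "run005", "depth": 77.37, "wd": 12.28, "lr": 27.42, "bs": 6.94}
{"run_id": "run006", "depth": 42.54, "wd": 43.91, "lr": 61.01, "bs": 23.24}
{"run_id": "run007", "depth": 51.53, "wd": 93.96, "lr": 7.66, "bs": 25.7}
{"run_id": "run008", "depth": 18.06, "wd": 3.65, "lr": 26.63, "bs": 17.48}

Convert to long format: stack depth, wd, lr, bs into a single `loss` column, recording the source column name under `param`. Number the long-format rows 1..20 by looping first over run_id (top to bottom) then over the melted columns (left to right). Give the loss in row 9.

42.54

20 rows total (5 × 4). Row 9: index ⌊(9-1)/4⌋ = 2 into run_id → run006; (9-1) mod 4 = 0 into the melted columns → depth.
So row 9 is (run006, depth, 42.54); loss = 42.54.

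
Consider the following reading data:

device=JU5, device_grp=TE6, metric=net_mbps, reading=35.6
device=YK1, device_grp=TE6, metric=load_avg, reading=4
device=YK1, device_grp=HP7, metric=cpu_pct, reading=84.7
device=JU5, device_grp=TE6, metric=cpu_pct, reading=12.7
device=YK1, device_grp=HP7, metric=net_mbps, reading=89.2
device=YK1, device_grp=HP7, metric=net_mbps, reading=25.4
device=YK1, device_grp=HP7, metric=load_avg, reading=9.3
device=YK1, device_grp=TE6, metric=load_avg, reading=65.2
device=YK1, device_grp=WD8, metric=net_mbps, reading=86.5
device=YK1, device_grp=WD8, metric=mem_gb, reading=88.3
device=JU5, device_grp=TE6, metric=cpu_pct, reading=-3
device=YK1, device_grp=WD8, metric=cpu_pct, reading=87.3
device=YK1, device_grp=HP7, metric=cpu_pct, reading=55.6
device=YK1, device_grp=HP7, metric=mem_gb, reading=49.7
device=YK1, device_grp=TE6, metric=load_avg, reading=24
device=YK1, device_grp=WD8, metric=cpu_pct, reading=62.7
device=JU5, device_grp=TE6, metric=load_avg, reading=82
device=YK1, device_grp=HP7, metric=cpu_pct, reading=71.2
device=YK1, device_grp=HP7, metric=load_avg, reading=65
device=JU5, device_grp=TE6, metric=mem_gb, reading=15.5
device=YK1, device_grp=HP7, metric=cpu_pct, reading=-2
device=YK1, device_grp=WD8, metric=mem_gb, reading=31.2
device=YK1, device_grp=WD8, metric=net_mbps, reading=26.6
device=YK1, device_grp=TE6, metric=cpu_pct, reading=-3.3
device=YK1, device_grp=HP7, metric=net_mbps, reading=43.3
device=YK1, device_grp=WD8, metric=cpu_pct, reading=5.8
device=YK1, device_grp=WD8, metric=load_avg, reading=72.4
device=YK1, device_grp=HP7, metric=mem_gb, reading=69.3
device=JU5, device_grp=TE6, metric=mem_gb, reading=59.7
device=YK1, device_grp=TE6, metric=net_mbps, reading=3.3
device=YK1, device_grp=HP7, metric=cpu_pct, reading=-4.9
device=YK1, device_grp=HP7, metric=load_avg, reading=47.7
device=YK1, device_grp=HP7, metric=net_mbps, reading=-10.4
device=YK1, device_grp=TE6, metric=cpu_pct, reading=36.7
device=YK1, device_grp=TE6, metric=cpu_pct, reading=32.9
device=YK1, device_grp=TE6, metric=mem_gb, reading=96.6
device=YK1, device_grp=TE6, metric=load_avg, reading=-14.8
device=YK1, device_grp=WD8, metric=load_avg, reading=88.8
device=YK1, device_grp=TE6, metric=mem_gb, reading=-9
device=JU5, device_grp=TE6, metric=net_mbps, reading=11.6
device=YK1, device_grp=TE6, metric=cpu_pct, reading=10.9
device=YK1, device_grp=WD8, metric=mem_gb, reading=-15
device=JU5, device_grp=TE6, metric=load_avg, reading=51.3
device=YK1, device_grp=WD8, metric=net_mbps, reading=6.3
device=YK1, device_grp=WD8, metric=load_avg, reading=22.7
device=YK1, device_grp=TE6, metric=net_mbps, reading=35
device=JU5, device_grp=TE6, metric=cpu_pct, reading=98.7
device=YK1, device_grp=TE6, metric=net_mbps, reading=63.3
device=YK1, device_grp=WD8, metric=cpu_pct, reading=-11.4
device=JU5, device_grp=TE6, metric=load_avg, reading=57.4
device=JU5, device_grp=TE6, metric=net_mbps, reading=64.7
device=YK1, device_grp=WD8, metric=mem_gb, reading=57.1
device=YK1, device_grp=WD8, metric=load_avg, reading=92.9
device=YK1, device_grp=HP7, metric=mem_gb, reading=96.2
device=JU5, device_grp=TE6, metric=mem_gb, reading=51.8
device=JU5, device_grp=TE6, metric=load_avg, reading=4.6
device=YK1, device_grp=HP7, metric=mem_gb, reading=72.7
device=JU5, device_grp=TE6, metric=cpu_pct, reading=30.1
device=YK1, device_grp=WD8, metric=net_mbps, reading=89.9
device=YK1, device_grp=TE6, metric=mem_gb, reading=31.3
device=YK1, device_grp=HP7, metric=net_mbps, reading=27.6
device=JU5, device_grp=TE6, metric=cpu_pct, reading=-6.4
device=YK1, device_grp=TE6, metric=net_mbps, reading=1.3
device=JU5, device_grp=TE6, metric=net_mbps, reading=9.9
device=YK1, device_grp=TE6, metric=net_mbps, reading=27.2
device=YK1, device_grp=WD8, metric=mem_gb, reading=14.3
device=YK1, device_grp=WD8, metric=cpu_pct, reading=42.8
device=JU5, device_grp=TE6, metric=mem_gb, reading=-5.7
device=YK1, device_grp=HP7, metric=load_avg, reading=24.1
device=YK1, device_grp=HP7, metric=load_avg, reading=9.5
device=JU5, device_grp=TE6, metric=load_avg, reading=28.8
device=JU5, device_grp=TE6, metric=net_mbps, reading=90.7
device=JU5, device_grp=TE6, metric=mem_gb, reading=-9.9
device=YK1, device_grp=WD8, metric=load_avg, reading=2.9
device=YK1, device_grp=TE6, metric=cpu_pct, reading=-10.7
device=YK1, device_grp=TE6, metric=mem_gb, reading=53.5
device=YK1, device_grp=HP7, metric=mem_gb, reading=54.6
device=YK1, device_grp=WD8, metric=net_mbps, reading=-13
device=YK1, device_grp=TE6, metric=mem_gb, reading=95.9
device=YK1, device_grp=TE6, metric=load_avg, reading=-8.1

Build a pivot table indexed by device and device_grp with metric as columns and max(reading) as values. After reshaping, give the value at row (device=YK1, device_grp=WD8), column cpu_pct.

Rows with device=YK1, device_grp=WD8 and metric=cpu_pct: reading values are 87.3, 62.7, 5.8, -11.4, 42.8.
max(87.3, 62.7, 5.8, -11.4, 42.8) = 87.3.

87.3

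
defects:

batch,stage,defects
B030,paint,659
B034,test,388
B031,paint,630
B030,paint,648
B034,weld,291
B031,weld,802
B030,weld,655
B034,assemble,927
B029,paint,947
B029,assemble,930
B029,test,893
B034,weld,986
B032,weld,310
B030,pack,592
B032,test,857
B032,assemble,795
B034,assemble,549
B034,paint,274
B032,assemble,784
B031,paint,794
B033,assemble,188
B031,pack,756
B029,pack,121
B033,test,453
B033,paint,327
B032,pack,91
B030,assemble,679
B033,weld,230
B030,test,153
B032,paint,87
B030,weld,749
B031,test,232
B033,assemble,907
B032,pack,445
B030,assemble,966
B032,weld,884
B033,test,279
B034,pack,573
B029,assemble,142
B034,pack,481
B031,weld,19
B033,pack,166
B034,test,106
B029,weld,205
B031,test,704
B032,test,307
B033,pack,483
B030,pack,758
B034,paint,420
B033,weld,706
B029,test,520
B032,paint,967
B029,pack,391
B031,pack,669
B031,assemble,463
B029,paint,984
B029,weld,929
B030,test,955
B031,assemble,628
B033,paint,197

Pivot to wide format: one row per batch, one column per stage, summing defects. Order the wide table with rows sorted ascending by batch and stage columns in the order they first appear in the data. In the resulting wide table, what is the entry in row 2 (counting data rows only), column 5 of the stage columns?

1350

With rows sorted ascending by batch, row 2 is batch=B030. stage columns in first-appearance order: paint, test, weld, assemble, pack; column 5 is pack.
Long rows with batch=B030, stage=pack: 592 + 758 = 1350.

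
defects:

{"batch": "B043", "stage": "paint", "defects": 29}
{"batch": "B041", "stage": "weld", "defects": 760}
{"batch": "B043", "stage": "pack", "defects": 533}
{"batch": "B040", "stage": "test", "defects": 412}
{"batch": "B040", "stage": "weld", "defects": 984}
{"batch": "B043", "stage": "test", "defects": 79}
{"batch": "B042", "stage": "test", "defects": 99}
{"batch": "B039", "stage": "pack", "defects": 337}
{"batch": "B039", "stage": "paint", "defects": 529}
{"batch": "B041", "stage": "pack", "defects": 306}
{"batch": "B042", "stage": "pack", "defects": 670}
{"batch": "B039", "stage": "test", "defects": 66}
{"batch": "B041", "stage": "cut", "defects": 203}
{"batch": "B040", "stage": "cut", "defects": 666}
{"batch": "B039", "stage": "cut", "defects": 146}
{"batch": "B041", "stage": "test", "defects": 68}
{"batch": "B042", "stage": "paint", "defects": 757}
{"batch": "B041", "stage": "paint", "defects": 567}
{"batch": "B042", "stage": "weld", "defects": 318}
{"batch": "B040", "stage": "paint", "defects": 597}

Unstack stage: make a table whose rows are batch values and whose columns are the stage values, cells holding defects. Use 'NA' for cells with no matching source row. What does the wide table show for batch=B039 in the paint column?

The long row with batch=B039, stage=paint has defects=529.

529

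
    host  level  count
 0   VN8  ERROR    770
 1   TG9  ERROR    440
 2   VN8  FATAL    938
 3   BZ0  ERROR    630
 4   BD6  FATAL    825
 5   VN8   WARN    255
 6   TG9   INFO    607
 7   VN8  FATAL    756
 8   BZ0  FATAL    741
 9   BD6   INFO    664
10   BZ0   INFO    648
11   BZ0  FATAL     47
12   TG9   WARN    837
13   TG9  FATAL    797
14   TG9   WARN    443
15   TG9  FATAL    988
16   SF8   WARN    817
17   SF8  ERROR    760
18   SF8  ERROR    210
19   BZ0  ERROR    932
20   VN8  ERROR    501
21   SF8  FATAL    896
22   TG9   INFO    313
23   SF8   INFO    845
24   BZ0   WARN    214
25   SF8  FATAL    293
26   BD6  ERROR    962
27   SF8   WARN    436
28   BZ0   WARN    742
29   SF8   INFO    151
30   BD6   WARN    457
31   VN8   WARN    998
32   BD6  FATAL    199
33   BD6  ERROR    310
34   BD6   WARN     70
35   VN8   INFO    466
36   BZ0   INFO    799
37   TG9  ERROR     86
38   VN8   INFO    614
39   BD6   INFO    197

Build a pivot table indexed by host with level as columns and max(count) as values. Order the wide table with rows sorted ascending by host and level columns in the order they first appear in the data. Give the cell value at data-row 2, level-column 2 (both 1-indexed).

With rows sorted ascending by host, row 2 is host=BZ0. level columns in first-appearance order: ERROR, FATAL, WARN, INFO; column 2 is FATAL.
Long rows with host=BZ0, level=FATAL: max(741, 47) = 741.

741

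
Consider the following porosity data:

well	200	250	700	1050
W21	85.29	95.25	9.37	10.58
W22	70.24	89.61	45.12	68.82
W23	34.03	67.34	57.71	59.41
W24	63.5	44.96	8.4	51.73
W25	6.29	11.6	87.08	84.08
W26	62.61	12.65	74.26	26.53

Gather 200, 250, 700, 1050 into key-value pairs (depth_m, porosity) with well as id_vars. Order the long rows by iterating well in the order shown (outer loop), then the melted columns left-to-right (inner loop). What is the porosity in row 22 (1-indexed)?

24 rows total (6 × 4). Row 22: index ⌊(22-1)/4⌋ = 5 into well → W26; (22-1) mod 4 = 1 into the melted columns → 250.
So row 22 is (W26, 250, 12.65); porosity = 12.65.

12.65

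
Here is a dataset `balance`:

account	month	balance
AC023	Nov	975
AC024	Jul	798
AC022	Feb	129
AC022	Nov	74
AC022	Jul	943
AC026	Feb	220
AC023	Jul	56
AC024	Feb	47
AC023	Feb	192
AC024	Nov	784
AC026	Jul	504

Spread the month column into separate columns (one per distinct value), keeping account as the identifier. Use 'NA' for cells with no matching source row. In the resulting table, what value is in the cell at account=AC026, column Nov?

NA

No long-format row has account=AC026 and month=Nov, so the cell is NA.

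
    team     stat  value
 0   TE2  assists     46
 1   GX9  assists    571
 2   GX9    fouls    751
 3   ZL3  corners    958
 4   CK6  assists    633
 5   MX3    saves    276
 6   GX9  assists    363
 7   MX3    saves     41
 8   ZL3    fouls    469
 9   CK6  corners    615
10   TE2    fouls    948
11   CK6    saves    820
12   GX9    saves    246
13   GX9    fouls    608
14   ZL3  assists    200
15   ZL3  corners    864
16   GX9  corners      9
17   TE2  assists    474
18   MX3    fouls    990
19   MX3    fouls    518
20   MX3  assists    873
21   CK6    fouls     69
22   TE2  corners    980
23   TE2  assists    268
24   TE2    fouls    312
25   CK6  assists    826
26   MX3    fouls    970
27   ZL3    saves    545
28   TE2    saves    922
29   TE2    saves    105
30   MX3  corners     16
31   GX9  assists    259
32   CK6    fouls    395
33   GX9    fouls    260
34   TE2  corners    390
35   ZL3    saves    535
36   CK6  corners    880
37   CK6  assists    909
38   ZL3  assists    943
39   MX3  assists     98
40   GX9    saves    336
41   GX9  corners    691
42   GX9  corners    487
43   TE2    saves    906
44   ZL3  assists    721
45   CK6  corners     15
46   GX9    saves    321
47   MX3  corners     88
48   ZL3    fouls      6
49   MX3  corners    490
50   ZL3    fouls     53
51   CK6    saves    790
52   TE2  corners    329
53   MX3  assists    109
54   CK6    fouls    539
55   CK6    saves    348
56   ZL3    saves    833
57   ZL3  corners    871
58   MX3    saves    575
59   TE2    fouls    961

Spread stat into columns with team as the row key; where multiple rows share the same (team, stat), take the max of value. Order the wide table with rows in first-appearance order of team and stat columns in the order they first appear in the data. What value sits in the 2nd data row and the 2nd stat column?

With rows in first-appearance order of team, row 2 is team=GX9. stat columns in first-appearance order: assists, fouls, corners, saves; column 2 is fouls.
Long rows with team=GX9, stat=fouls: max(751, 608, 260) = 751.

751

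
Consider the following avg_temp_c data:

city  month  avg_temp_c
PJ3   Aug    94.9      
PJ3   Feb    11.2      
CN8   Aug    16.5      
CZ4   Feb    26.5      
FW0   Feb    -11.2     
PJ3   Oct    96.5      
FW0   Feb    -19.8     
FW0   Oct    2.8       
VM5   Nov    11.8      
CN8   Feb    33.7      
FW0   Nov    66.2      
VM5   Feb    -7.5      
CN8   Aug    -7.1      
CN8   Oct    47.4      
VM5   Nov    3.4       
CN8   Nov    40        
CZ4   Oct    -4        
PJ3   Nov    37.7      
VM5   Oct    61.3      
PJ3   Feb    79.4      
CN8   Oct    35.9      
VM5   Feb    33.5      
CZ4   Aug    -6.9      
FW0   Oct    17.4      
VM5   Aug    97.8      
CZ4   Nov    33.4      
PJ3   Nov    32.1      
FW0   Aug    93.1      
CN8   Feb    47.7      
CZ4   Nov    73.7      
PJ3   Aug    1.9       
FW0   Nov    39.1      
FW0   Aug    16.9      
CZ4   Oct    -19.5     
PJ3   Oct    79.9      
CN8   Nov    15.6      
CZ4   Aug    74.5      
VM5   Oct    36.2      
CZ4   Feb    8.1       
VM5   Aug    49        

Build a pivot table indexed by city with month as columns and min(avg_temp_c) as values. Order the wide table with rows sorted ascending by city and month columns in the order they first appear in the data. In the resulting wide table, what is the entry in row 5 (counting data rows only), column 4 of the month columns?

3.4

With rows sorted ascending by city, row 5 is city=VM5. month columns in first-appearance order: Aug, Feb, Oct, Nov; column 4 is Nov.
Long rows with city=VM5, month=Nov: min(11.8, 3.4) = 3.4.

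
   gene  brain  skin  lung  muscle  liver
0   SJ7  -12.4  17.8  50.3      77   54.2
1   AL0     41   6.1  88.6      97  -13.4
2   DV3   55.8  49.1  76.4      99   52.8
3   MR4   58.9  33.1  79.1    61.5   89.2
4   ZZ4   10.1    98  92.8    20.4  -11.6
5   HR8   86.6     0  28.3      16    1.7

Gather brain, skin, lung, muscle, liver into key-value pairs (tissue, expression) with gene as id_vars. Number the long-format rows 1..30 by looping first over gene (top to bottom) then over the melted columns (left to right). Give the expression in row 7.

30 rows total (6 × 5). Row 7: index ⌊(7-1)/5⌋ = 1 into gene → AL0; (7-1) mod 5 = 1 into the melted columns → skin.
So row 7 is (AL0, skin, 6.1); expression = 6.1.

6.1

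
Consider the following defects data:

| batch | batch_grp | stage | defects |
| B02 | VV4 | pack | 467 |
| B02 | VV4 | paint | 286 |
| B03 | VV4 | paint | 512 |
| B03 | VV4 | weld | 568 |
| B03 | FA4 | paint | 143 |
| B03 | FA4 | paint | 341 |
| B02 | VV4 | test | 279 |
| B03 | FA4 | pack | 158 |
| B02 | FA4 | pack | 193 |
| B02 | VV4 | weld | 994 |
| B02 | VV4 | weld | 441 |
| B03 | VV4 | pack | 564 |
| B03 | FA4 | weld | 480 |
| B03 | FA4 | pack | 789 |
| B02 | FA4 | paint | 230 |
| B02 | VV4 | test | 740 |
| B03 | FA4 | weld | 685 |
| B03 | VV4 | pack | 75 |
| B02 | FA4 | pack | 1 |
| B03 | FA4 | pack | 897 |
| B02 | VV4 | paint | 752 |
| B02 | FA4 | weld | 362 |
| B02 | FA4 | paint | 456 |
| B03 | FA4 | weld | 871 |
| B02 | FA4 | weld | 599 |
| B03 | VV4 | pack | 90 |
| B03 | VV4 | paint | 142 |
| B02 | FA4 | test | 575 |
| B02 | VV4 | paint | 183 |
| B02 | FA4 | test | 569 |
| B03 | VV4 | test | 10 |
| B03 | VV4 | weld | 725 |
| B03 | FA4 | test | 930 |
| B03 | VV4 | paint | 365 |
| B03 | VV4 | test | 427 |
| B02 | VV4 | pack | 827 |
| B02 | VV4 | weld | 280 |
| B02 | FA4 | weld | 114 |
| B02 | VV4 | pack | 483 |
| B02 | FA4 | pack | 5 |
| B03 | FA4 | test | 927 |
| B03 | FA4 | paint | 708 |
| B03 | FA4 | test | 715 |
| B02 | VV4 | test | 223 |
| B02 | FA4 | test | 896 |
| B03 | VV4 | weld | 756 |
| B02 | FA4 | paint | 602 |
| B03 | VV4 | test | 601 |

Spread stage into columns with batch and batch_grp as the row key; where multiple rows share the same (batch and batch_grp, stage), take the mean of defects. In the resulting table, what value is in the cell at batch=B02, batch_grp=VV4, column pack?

Rows with batch=B02, batch_grp=VV4 and stage=pack: defects values are 467, 827, 483.
(467 + 827 + 483) / 3 = 592.33.

592.33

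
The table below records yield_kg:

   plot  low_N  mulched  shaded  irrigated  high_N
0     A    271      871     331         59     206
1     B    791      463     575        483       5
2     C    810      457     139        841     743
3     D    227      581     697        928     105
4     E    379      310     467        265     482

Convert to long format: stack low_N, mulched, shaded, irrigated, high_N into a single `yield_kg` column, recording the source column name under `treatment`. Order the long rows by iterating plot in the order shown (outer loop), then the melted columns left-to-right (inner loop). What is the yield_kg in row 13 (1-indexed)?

25 rows total (5 × 5). Row 13: index ⌊(13-1)/5⌋ = 2 into plot → C; (13-1) mod 5 = 2 into the melted columns → shaded.
So row 13 is (C, shaded, 139); yield_kg = 139.

139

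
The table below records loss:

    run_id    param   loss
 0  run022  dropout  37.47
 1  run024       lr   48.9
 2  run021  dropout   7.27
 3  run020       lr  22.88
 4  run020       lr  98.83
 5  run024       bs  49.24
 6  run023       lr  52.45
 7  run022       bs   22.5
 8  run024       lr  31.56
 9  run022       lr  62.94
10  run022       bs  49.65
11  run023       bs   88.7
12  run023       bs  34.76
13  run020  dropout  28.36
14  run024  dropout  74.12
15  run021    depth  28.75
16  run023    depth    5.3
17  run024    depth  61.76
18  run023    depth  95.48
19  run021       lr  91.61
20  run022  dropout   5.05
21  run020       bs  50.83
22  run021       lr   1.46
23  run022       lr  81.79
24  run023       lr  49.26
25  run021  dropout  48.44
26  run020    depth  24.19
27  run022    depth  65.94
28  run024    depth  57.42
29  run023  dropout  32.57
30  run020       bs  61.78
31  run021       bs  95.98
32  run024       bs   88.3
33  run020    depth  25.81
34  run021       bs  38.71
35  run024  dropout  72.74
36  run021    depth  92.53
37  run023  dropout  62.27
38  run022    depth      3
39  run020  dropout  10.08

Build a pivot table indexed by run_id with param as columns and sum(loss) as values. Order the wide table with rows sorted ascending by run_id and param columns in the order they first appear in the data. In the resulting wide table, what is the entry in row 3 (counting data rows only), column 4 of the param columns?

With rows sorted ascending by run_id, row 3 is run_id=run022. param columns in first-appearance order: dropout, lr, bs, depth; column 4 is depth.
Long rows with run_id=run022, param=depth: 65.94 + 3 = 68.94.

68.94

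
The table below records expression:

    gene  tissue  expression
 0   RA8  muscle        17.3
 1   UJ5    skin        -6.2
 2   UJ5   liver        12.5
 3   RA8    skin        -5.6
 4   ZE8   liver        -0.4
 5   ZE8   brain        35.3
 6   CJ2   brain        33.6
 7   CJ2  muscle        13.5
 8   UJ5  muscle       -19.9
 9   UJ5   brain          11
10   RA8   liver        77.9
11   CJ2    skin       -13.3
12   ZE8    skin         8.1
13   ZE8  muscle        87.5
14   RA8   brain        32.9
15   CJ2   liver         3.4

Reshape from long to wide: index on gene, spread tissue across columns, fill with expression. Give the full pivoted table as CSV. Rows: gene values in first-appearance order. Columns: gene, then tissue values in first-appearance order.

gene,muscle,skin,liver,brain
RA8,17.3,-5.6,77.9,32.9
UJ5,-19.9,-6.2,12.5,11
ZE8,87.5,8.1,-0.4,35.3
CJ2,13.5,-13.3,3.4,33.6

Columns: gene plus the 4 distinct tissue values (muscle, skin, liver, brain).
For example, row RA8 column muscle takes expression=17.3 from the long row (RA8, muscle).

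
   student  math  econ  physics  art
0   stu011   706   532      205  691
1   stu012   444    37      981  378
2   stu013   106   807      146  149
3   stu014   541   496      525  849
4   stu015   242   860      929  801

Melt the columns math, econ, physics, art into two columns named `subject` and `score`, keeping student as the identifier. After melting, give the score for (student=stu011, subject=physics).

Unpivoting turns each (student, wide-column) pair into one long row.
The wide cell at row stu011, column physics holds 205, so the long row (stu011, physics) has score=205.

205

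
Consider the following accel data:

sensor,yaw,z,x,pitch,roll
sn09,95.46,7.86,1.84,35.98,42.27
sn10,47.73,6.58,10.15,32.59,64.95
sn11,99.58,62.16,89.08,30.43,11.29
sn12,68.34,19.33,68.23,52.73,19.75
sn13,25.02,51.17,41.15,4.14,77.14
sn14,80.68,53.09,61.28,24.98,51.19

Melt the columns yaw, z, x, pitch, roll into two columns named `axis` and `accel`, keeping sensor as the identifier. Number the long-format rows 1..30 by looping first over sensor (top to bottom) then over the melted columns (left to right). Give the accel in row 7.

30 rows total (6 × 5). Row 7: index ⌊(7-1)/5⌋ = 1 into sensor → sn10; (7-1) mod 5 = 1 into the melted columns → z.
So row 7 is (sn10, z, 6.58); accel = 6.58.

6.58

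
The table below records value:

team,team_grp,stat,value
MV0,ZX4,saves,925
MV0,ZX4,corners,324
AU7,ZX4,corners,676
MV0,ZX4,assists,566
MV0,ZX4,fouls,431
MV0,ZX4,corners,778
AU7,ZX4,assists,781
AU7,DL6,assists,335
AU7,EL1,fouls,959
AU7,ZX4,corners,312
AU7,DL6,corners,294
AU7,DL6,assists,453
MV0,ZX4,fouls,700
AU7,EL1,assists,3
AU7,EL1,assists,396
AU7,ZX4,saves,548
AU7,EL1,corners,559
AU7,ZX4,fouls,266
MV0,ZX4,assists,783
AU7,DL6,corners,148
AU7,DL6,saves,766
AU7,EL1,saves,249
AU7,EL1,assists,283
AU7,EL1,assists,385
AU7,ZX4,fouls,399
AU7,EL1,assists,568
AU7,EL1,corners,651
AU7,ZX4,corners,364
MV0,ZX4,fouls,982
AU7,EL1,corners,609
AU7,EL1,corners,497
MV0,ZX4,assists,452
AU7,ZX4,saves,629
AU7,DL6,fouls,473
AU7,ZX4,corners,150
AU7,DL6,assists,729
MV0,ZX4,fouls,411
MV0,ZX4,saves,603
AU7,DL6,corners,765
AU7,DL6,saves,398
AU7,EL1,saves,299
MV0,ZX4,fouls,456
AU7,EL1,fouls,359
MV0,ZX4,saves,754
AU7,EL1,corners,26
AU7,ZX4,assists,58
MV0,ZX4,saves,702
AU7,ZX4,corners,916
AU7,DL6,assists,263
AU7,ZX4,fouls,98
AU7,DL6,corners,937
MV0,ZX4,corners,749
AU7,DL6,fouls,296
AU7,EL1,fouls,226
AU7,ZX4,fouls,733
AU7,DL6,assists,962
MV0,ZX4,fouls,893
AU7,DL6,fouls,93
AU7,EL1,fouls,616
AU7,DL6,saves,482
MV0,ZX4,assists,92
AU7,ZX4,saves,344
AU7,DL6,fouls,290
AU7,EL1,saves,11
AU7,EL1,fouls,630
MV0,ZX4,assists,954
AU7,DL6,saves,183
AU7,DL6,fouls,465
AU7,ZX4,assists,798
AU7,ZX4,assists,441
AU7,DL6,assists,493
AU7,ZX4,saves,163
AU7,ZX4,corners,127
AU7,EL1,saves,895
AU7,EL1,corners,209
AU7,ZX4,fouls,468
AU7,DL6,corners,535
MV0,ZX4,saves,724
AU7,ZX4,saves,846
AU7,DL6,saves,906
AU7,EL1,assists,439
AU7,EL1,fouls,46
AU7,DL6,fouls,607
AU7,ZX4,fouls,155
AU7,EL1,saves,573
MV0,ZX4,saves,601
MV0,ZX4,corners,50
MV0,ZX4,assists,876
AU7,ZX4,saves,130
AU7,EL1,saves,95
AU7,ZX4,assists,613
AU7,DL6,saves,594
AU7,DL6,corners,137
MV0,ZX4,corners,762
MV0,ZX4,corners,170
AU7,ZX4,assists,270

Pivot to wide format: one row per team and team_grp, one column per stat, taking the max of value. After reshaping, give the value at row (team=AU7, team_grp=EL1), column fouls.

959

Rows with team=AU7, team_grp=EL1 and stat=fouls: value values are 959, 359, 226, 616, 630, 46.
max(959, 359, 226, 616, 630, 46) = 959.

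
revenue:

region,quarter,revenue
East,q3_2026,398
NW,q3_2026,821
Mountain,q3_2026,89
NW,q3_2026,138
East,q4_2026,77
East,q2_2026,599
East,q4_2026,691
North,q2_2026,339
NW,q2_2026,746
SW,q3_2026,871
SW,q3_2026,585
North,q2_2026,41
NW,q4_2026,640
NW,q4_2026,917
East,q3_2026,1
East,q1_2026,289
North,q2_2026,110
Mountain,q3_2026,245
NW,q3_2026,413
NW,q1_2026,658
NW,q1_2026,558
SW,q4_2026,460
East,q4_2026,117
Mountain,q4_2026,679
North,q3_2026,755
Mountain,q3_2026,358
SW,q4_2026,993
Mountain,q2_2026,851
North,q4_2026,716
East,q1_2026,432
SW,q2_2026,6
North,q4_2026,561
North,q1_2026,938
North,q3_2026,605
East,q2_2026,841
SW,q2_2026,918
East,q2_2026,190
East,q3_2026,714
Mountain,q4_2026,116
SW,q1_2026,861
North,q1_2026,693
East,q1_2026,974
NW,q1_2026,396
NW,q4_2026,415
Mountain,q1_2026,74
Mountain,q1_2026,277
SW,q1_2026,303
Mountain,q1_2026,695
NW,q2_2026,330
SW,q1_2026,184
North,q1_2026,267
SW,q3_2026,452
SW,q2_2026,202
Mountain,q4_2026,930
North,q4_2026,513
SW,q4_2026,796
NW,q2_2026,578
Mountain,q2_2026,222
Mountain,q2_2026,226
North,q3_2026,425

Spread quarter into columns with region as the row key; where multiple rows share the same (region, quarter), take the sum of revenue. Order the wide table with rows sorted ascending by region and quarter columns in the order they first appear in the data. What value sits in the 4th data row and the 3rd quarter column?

With rows sorted ascending by region, row 4 is region=North. quarter columns in first-appearance order: q3_2026, q4_2026, q2_2026, q1_2026; column 3 is q2_2026.
Long rows with region=North, quarter=q2_2026: 339 + 41 + 110 = 490.

490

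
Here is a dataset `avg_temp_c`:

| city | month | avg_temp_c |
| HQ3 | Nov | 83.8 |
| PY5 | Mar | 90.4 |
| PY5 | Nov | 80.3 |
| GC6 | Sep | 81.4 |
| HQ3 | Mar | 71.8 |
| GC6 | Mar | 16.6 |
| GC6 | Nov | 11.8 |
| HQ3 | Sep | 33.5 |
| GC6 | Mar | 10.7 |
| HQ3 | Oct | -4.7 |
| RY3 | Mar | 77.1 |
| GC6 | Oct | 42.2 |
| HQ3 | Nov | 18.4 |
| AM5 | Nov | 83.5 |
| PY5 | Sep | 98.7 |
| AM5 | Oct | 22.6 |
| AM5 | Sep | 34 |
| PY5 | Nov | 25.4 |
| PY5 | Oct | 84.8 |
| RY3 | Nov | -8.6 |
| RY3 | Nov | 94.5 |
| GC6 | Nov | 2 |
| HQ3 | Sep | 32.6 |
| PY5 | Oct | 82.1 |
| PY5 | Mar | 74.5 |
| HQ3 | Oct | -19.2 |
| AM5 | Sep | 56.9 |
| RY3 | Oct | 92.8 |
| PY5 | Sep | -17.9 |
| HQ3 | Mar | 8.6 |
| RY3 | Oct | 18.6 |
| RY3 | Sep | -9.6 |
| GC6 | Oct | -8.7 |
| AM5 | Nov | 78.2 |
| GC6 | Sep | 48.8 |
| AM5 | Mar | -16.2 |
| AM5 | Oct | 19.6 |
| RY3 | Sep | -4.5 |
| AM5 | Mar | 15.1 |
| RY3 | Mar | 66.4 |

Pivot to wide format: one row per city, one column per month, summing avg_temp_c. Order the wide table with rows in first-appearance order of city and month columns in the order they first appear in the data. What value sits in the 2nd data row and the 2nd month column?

164.9

With rows in first-appearance order of city, row 2 is city=PY5. month columns in first-appearance order: Nov, Mar, Sep, Oct; column 2 is Mar.
Long rows with city=PY5, month=Mar: 90.4 + 74.5 = 164.9.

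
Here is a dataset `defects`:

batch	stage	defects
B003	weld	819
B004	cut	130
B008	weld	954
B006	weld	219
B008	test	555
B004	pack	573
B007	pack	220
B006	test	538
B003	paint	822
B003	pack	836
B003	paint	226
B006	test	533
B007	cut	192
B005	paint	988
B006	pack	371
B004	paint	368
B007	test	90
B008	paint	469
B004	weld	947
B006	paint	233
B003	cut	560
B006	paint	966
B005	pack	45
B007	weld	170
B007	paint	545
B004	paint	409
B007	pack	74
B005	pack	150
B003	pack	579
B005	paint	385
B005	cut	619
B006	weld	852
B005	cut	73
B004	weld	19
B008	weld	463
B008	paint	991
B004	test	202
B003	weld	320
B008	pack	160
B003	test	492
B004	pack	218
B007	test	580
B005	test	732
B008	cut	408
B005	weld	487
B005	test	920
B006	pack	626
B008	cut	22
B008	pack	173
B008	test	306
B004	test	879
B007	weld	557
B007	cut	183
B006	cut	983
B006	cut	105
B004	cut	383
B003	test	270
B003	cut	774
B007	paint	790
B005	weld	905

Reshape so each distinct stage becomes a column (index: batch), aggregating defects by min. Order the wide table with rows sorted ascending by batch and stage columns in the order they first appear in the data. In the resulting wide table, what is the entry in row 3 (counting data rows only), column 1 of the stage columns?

With rows sorted ascending by batch, row 3 is batch=B005. stage columns in first-appearance order: weld, cut, test, pack, paint; column 1 is weld.
Long rows with batch=B005, stage=weld: min(487, 905) = 487.

487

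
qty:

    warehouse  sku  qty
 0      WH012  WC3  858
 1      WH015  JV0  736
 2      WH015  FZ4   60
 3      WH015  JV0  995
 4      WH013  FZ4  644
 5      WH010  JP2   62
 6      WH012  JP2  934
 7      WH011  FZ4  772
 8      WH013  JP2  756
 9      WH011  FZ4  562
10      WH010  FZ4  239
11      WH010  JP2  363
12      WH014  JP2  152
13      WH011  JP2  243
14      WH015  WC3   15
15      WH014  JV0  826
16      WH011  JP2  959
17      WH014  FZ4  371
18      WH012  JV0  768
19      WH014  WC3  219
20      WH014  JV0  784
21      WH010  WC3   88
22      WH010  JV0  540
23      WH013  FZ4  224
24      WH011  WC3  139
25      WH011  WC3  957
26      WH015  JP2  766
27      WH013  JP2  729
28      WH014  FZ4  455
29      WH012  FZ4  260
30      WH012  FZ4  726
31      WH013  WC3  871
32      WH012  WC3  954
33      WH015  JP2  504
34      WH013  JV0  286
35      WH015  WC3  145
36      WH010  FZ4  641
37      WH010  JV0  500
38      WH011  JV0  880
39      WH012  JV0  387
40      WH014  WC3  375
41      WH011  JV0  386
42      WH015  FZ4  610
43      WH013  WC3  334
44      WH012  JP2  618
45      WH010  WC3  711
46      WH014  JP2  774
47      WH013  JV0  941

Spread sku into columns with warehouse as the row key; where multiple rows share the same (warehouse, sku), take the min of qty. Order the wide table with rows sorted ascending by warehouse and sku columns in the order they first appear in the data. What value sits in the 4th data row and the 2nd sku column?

286

With rows sorted ascending by warehouse, row 4 is warehouse=WH013. sku columns in first-appearance order: WC3, JV0, FZ4, JP2; column 2 is JV0.
Long rows with warehouse=WH013, sku=JV0: min(286, 941) = 286.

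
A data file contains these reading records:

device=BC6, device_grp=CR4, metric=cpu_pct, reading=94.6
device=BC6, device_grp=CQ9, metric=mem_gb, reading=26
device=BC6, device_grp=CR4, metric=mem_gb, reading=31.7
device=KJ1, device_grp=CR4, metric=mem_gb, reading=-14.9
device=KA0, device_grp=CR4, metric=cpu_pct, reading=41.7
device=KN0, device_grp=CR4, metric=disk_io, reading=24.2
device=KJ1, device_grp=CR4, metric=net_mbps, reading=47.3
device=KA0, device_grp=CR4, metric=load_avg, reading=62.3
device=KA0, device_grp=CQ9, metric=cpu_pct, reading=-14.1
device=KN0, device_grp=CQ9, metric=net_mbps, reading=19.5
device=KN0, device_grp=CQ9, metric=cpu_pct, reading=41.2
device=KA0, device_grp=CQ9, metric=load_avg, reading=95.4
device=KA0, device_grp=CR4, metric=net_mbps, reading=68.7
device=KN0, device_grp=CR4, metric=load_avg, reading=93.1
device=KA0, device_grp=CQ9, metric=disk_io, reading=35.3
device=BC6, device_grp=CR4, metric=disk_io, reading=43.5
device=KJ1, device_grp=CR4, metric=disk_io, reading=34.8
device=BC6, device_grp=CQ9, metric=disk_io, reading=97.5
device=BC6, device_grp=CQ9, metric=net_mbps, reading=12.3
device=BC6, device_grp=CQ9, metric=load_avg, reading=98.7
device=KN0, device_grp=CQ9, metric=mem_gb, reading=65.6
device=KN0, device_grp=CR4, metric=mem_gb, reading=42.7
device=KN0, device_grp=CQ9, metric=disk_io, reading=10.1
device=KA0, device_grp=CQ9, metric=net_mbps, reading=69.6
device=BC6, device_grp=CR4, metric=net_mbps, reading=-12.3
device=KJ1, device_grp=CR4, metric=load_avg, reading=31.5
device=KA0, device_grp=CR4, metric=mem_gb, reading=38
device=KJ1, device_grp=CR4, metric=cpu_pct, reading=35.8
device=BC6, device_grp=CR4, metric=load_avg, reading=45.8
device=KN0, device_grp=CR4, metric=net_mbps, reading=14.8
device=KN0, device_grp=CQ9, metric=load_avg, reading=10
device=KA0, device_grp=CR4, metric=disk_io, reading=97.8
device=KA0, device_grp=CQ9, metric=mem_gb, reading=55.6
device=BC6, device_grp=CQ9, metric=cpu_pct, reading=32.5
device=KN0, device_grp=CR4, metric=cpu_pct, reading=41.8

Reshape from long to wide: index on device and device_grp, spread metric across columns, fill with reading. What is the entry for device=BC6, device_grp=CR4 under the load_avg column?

Wide layout: rows indexed by device and device_grp, columns are the 5 distinct metric values (cpu_pct, mem_gb, disk_io, net_mbps, load_avg).
Cell (device=BC6, device_grp=CR4, metric=load_avg) draws from the long row where device=BC6, device_grp=CR4 and metric=load_avg, which has reading=45.8.

45.8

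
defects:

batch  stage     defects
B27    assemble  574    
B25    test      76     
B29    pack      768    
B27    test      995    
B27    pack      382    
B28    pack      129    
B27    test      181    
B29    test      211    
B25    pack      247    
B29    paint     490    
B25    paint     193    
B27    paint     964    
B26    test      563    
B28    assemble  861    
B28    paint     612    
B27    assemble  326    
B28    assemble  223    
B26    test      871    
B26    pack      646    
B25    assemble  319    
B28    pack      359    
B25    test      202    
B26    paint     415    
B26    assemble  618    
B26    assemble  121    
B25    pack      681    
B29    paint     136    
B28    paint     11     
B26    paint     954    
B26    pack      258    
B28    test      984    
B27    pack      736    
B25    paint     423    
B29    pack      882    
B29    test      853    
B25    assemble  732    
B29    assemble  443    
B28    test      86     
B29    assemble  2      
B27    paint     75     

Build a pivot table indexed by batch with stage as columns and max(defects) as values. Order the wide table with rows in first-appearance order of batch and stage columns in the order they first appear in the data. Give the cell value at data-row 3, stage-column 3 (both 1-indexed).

With rows in first-appearance order of batch, row 3 is batch=B29. stage columns in first-appearance order: assemble, test, pack, paint; column 3 is pack.
Long rows with batch=B29, stage=pack: max(768, 882) = 882.

882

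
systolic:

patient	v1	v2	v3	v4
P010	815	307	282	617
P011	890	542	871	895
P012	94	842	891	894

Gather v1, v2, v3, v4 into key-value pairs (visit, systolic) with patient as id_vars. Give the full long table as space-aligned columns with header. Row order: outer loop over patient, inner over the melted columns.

patient  visit  systolic
P010     v1     815     
P010     v2     307     
P010     v3     282     
P010     v4     617     
P011     v1     890     
P011     v2     542     
P011     v3     871     
P011     v4     895     
P012     v1     94      
P012     v2     842     
P012     v3     891     
P012     v4     894     

Each (patient, column) pair becomes one row: 3 × 4 = 12 rows.
For example, (P010, v1) → systolic=815.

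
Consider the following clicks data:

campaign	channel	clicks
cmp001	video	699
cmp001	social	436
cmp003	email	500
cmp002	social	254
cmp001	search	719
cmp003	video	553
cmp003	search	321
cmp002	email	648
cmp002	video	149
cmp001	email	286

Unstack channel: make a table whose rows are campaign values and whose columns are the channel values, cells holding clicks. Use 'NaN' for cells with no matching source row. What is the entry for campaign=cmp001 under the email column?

286

The long row with campaign=cmp001, channel=email has clicks=286.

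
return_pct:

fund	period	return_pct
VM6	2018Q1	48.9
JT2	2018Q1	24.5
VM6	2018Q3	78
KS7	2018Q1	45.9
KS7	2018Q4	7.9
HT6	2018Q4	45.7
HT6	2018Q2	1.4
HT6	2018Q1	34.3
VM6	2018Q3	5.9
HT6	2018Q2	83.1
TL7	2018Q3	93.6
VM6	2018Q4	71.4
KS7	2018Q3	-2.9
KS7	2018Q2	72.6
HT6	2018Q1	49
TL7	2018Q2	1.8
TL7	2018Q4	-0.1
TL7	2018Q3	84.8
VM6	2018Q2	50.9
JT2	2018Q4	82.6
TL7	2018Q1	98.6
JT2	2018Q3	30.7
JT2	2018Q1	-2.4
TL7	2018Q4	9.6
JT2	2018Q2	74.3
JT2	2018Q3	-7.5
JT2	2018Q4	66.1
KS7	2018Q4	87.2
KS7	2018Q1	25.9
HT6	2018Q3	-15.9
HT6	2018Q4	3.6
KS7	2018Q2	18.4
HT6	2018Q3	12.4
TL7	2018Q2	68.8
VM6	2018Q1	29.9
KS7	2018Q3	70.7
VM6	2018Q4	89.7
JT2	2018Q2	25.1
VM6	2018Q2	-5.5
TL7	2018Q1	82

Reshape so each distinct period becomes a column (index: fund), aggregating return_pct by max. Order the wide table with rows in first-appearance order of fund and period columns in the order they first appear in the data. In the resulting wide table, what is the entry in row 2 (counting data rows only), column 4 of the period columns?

With rows in first-appearance order of fund, row 2 is fund=JT2. period columns in first-appearance order: 2018Q1, 2018Q3, 2018Q4, 2018Q2; column 4 is 2018Q2.
Long rows with fund=JT2, period=2018Q2: max(74.3, 25.1) = 74.3.

74.3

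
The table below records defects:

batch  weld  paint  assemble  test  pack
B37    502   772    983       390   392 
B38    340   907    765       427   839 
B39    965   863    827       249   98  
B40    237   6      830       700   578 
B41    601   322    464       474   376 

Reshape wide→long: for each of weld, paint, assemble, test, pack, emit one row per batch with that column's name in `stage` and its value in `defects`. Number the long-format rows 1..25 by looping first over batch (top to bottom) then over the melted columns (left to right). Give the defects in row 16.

25 rows total (5 × 5). Row 16: index ⌊(16-1)/5⌋ = 3 into batch → B40; (16-1) mod 5 = 0 into the melted columns → weld.
So row 16 is (B40, weld, 237); defects = 237.

237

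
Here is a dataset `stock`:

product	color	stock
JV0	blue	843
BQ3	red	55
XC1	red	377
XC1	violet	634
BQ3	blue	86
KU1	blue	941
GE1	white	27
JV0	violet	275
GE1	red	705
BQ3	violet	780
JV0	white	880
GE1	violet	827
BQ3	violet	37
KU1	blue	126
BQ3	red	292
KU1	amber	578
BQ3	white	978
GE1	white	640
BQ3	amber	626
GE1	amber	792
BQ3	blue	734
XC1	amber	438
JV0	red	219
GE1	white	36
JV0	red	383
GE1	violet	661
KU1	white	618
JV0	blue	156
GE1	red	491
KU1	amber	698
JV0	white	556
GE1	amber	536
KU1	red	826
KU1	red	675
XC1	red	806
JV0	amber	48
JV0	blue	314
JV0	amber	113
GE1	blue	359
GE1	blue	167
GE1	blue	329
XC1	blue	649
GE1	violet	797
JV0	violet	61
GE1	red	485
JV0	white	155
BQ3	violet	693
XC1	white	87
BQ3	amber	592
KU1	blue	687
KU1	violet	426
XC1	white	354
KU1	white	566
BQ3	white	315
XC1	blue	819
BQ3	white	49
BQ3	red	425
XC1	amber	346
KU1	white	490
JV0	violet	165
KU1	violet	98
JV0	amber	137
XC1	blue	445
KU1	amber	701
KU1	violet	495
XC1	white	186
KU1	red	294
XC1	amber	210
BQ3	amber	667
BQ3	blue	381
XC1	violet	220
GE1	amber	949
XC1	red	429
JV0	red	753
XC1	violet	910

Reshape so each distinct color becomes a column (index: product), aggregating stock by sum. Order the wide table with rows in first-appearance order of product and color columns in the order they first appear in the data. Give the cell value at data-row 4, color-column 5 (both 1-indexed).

With rows in first-appearance order of product, row 4 is product=KU1. color columns in first-appearance order: blue, red, violet, white, amber; column 5 is amber.
Long rows with product=KU1, color=amber: 578 + 698 + 701 = 1977.

1977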